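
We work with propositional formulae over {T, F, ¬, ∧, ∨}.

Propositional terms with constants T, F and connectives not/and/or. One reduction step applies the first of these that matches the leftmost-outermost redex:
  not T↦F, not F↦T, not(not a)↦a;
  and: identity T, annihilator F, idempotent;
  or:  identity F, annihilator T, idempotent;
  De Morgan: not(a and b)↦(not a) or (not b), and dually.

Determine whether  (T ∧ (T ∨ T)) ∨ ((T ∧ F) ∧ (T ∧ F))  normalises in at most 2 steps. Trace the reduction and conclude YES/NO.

  start: (T ∧ (T ∨ T)) ∨ ((T ∧ F) ∧ (T ∧ F))
  step 1: (T ∨ T) ∨ ((T ∧ F) ∧ (T ∧ F))
  step 2: T ∨ ((T ∧ F) ∧ (T ∧ F))

Answer: NO — after 2 steps the term is T ∨ ((T ∧ F) ∧ (T ∧ F)), not yet normal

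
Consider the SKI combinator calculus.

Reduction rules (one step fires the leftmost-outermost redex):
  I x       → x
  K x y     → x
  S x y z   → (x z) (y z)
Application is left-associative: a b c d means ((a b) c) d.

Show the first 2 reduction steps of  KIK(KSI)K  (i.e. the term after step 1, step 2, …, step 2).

Answer: after 2 steps: KSIK

Working:
  start: KIK(KSI)K
  step 1: I(KSI)K
  step 2: KSIK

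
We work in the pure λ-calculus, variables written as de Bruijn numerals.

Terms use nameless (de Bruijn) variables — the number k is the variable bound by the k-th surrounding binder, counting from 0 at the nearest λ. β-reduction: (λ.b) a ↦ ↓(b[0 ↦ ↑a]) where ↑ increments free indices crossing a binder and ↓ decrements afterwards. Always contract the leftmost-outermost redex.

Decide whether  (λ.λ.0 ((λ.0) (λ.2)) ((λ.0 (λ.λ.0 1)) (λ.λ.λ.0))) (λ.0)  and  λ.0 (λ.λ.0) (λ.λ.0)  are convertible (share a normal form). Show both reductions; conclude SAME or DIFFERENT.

Answer: SAME — A ⇓ λ.0 (λ.λ.0) (λ.λ.0), B ⇓ λ.0 (λ.λ.0) (λ.λ.0)

Derivation:
Term A:
  start: (λ.λ.0 ((λ.0) (λ.2)) ((λ.0 (λ.λ.0 1)) (λ.λ.λ.0))) (λ.0)
  step 1: λ.0 ((λ.0) (λ.λ.0)) ((λ.0 (λ.λ.0 1)) (λ.λ.λ.0))
  step 2: λ.0 (λ.λ.0) ((λ.0 (λ.λ.0 1)) (λ.λ.λ.0))
  step 3: λ.0 (λ.λ.0) ((λ.λ.λ.0) (λ.λ.0 1))
  step 4: λ.0 (λ.λ.0) (λ.λ.0)

Term B:
  start: λ.0 (λ.λ.0) (λ.λ.0)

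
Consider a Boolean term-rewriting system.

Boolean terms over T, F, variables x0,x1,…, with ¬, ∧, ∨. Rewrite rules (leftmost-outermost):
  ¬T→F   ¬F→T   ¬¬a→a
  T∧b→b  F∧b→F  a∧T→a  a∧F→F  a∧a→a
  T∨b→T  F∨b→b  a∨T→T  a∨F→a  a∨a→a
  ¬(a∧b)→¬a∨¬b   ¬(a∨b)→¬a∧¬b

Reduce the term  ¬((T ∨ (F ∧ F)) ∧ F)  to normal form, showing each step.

  start: ¬((T ∨ (F ∧ F)) ∧ F)
  [1] ¬(T ∨ (F ∧ F)) ∨ ¬F
  [2] (¬T ∧ ¬(F ∧ F)) ∨ ¬F
  [3] (F ∧ ¬(F ∧ F)) ∨ ¬F
  [4] F ∨ ¬F
  [5] ¬F
  [6] T

Answer: normal form = T  (in 6 steps)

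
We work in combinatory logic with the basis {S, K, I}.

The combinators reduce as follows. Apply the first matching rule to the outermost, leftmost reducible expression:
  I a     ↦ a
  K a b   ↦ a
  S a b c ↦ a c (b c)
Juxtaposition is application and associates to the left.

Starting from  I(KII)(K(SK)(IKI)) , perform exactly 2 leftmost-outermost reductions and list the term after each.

  start: I(KII)(K(SK)(IKI))
  →1  KII(K(SK)(IKI))
  →2  I(K(SK)(IKI))

Answer: after 2 steps: I(K(SK)(IKI))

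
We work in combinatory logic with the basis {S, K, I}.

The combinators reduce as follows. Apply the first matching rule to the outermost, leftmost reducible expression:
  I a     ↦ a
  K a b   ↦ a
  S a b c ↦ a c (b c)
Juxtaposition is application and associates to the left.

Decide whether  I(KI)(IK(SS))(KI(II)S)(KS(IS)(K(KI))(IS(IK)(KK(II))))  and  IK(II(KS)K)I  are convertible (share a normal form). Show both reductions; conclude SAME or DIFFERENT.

Term A:
  start: I(KI)(IK(SS))(KI(II)S)(KS(IS)(K(KI))(IS(IK)(KK(II))))
  →1  KI(IK(SS))(KI(II)S)(KS(IS)(K(KI))(IS(IK)(KK(II))))
  →2  I(KI(II)S)(KS(IS)(K(KI))(IS(IK)(KK(II))))
  →3  KI(II)S(KS(IS)(K(KI))(IS(IK)(KK(II))))
  →4  IS(KS(IS)(K(KI))(IS(IK)(KK(II))))
  →5  S(KS(IS)(K(KI))(IS(IK)(KK(II))))
  →6  S(S(K(KI))(IS(IK)(KK(II))))
  →7  S(S(K(KI))(S(IK)(KK(II))))
  →8  S(S(K(KI))(SK(KK(II))))
  →9  S(S(K(KI))(SKK))

Term B:
  start: IK(II(KS)K)I
  →1  K(II(KS)K)I
  →2  II(KS)K
  →3  I(KS)K
  →4  KSK
  →5  S

Answer: DIFFERENT — A ⇓ S(S(K(KI))(SKK)), B ⇓ S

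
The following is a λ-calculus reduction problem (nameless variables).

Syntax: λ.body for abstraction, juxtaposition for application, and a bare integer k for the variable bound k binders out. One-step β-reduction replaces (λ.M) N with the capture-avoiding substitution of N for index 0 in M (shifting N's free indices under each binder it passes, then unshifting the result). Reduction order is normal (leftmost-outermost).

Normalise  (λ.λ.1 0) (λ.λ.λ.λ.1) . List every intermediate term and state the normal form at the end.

Answer: normal form = λ.λ.λ.λ.1  (in 2 steps)

Working:
  start: (λ.λ.1 0) (λ.λ.λ.λ.1)
  step 1: λ.(λ.λ.λ.λ.1) 0
  step 2: λ.λ.λ.λ.1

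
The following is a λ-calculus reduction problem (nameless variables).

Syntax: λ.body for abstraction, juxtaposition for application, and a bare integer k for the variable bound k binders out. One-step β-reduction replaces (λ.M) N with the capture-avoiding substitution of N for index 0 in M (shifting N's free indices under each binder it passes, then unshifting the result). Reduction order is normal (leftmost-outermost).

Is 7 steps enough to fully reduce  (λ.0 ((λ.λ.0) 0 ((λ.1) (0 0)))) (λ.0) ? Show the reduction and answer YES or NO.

Answer: YES — reaches normal form λ.0 in 5 ≤ 7 steps

Derivation:
  start: (λ.0 ((λ.λ.0) 0 ((λ.1) (0 0)))) (λ.0)
  step 1: (λ.0) ((λ.λ.0) (λ.0) ((λ.λ.0) ((λ.0) (λ.0))))
  step 2: (λ.λ.0) (λ.0) ((λ.λ.0) ((λ.0) (λ.0)))
  step 3: (λ.0) ((λ.λ.0) ((λ.0) (λ.0)))
  step 4: (λ.λ.0) ((λ.0) (λ.0))
  step 5: λ.0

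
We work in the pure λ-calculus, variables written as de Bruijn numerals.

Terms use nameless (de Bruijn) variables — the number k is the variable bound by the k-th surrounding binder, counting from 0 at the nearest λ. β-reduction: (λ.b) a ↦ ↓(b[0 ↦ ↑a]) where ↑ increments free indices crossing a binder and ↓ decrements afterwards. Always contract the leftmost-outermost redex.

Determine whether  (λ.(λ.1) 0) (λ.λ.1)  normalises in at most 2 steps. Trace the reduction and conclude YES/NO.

Answer: YES — reaches normal form λ.λ.1 in 2 ≤ 2 steps

Working:
  start: (λ.(λ.1) 0) (λ.λ.1)
  [1] (λ.λ.λ.1) (λ.λ.1)
  [2] λ.λ.1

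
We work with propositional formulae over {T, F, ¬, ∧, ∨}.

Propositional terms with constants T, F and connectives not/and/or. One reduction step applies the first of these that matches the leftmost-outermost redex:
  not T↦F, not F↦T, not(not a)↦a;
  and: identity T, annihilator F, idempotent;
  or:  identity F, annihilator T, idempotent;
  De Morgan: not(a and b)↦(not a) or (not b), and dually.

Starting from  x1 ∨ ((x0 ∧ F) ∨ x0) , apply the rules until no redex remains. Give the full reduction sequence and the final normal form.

Answer: normal form = x1 ∨ x0  (in 2 steps)

Working:
  start: x1 ∨ ((x0 ∧ F) ∨ x0)
  [1] x1 ∨ (F ∨ x0)
  [2] x1 ∨ x0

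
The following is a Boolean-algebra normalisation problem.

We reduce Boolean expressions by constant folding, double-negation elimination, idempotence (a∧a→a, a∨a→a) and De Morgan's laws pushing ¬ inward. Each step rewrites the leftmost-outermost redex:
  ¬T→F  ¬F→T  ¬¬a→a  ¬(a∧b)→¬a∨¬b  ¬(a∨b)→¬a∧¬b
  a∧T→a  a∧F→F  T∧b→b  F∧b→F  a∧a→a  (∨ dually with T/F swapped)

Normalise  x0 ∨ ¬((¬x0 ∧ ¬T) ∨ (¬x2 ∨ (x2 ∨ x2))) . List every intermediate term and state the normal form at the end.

  start: x0 ∨ ¬((¬x0 ∧ ¬T) ∨ (¬x2 ∨ (x2 ∨ x2)))
  →1  x0 ∨ (¬(¬x0 ∧ ¬T) ∧ ¬(¬x2 ∨ (x2 ∨ x2)))
  →2  x0 ∨ ((¬¬x0 ∨ ¬¬T) ∧ ¬(¬x2 ∨ (x2 ∨ x2)))
  →3  x0 ∨ ((x0 ∨ ¬¬T) ∧ ¬(¬x2 ∨ (x2 ∨ x2)))
  →4  x0 ∨ ((x0 ∨ T) ∧ ¬(¬x2 ∨ (x2 ∨ x2)))
  →5  x0 ∨ (T ∧ ¬(¬x2 ∨ (x2 ∨ x2)))
  →6  x0 ∨ ¬(¬x2 ∨ (x2 ∨ x2))
  →7  x0 ∨ (¬¬x2 ∧ ¬(x2 ∨ x2))
  →8  x0 ∨ (x2 ∧ ¬(x2 ∨ x2))
  →9  x0 ∨ (x2 ∧ (¬x2 ∧ ¬x2))
  →10  x0 ∨ (x2 ∧ ¬x2)

Answer: normal form = x0 ∨ (x2 ∧ ¬x2)  (in 10 steps)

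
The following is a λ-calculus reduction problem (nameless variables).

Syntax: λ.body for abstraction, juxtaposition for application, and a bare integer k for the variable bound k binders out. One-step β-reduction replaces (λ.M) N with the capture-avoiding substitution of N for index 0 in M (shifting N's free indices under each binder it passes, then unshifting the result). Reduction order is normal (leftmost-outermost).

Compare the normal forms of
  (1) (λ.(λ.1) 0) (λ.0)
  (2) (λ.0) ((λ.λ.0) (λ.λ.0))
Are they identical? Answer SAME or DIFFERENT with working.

Term A:
  start: (λ.(λ.1) 0) (λ.0)
  →1  (λ.λ.0) (λ.0)
  →2  λ.0

Term B:
  start: (λ.0) ((λ.λ.0) (λ.λ.0))
  →1  (λ.λ.0) (λ.λ.0)
  →2  λ.0

Answer: SAME — A ⇓ λ.0, B ⇓ λ.0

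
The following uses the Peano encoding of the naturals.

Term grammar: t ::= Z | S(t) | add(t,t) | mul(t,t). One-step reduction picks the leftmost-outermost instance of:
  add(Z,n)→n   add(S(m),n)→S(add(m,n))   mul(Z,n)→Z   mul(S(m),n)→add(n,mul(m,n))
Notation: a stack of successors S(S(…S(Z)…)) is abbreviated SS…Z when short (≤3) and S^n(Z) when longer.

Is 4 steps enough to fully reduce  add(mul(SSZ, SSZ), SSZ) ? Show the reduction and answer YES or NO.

Answer: NO — after 4 steps the term is S(add(S(add(Z, mul(SZ, SSZ))), SSZ)), not yet normal

Derivation:
  start: add(mul(SSZ, SSZ), SSZ)
  step 1: add(add(SSZ, mul(SZ, SSZ)), SSZ)
  step 2: add(S(add(SZ, mul(SZ, SSZ))), SSZ)
  step 3: S(add(add(SZ, mul(SZ, SSZ)), SSZ))
  step 4: S(add(S(add(Z, mul(SZ, SSZ))), SSZ))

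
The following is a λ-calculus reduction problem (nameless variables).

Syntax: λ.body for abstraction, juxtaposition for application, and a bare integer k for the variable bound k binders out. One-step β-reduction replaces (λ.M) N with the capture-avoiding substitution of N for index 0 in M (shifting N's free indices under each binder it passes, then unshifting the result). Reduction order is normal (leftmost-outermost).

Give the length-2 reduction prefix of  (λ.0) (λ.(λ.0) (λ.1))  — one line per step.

Answer: after 2 steps: λ.λ.1

Working:
  start: (λ.0) (λ.(λ.0) (λ.1))
  step 1: λ.(λ.0) (λ.1)
  step 2: λ.λ.1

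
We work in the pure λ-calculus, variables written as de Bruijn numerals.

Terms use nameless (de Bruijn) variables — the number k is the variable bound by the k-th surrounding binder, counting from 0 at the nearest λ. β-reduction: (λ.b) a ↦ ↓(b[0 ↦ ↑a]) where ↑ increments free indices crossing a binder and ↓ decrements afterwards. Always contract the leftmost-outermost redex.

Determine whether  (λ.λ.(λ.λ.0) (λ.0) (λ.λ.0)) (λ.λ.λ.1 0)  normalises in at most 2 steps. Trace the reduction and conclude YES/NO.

Answer: NO — after 2 steps the term is λ.(λ.0) (λ.λ.0), not yet normal

Reduction:
  start: (λ.λ.(λ.λ.0) (λ.0) (λ.λ.0)) (λ.λ.λ.1 0)
  →1  λ.(λ.λ.0) (λ.0) (λ.λ.0)
  →2  λ.(λ.0) (λ.λ.0)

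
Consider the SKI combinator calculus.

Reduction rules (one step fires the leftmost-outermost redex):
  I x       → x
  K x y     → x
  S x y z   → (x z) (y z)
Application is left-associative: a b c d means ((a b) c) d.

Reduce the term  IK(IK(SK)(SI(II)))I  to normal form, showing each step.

Answer: normal form = SK  (in 4 steps)

Reduction:
  start: IK(IK(SK)(SI(II)))I
  [1] K(IK(SK)(SI(II)))I
  [2] IK(SK)(SI(II))
  [3] K(SK)(SI(II))
  [4] SK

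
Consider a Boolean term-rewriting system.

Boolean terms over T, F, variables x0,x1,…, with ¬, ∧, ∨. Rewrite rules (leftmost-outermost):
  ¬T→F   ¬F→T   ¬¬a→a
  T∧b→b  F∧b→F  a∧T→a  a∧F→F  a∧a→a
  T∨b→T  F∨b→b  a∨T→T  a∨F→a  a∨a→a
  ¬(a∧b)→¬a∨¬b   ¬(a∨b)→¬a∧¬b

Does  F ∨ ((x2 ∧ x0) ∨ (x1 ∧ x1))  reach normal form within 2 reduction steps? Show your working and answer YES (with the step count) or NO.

Answer: YES — reaches normal form (x2 ∧ x0) ∨ x1 in 2 ≤ 2 steps

Reduction:
  start: F ∨ ((x2 ∧ x0) ∨ (x1 ∧ x1))
  →1  (x2 ∧ x0) ∨ (x1 ∧ x1)
  →2  (x2 ∧ x0) ∨ x1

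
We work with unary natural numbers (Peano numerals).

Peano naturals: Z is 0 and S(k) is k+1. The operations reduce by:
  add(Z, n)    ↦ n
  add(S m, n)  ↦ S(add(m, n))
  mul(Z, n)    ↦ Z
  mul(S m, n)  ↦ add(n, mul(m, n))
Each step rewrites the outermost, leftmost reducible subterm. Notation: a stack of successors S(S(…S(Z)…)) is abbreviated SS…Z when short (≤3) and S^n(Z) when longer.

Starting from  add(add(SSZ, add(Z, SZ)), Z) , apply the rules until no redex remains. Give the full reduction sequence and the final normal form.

Answer: normal form = SSSZ  (in 8 steps)

Derivation:
  start: add(add(SSZ, add(Z, SZ)), Z)
  step 1: add(S(add(SZ, add(Z, SZ))), Z)
  step 2: S(add(add(SZ, add(Z, SZ)), Z))
  step 3: S(add(S(add(Z, add(Z, SZ))), Z))
  step 4: S(S(add(add(Z, add(Z, SZ)), Z)))
  step 5: S(S(add(add(Z, SZ), Z)))
  step 6: S(S(add(SZ, Z)))
  step 7: S(S(S(add(Z, Z))))
  step 8: SSSZ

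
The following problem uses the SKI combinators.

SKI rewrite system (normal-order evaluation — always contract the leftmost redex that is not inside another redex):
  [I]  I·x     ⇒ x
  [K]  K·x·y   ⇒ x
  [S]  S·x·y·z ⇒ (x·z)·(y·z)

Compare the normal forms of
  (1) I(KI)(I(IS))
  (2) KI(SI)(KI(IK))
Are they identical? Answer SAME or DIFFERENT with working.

Term A:
  start: I(KI)(I(IS))
  →1  KI(I(IS))
  →2  I

Term B:
  start: KI(SI)(KI(IK))
  →1  I(KI(IK))
  →2  KI(IK)
  →3  I

Answer: SAME — A ⇓ I, B ⇓ I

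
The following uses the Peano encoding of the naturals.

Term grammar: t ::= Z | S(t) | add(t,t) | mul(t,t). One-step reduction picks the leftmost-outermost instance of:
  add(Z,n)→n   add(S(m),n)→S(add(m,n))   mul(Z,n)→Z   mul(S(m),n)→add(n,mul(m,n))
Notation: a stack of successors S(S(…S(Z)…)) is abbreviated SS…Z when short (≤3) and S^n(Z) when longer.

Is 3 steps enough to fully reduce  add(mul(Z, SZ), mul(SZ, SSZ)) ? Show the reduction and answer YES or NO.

  start: add(mul(Z, SZ), mul(SZ, SSZ))
  step 1: add(Z, mul(SZ, SSZ))
  step 2: mul(SZ, SSZ)
  step 3: add(SSZ, mul(Z, SSZ))

Answer: NO — after 3 steps the term is add(SSZ, mul(Z, SSZ)), not yet normal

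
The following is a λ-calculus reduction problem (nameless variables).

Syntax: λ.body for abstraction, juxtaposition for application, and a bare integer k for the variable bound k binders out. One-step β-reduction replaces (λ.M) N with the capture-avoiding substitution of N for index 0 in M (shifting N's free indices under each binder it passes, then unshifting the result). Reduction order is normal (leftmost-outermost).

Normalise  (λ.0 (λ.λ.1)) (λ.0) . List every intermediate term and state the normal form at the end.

Answer: normal form = λ.λ.1  (in 2 steps)

Working:
  start: (λ.0 (λ.λ.1)) (λ.0)
  →1  (λ.0) (λ.λ.1)
  →2  λ.λ.1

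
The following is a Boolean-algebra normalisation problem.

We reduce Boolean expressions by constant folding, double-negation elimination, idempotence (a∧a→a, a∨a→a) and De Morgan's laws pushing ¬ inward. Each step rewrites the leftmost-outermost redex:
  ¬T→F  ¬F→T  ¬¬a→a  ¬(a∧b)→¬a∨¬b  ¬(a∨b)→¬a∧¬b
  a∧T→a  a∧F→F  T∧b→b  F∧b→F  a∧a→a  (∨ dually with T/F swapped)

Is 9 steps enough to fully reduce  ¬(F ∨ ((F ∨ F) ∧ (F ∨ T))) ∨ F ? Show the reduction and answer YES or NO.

Answer: YES — reaches normal form T in 9 ≤ 9 steps

Derivation:
  start: ¬(F ∨ ((F ∨ F) ∧ (F ∨ T))) ∨ F
  [1] ¬(F ∨ ((F ∨ F) ∧ (F ∨ T)))
  [2] ¬F ∧ ¬((F ∨ F) ∧ (F ∨ T))
  [3] T ∧ ¬((F ∨ F) ∧ (F ∨ T))
  [4] ¬((F ∨ F) ∧ (F ∨ T))
  [5] ¬(F ∨ F) ∨ ¬(F ∨ T)
  [6] (¬F ∧ ¬F) ∨ ¬(F ∨ T)
  [7] ¬F ∨ ¬(F ∨ T)
  [8] T ∨ ¬(F ∨ T)
  [9] T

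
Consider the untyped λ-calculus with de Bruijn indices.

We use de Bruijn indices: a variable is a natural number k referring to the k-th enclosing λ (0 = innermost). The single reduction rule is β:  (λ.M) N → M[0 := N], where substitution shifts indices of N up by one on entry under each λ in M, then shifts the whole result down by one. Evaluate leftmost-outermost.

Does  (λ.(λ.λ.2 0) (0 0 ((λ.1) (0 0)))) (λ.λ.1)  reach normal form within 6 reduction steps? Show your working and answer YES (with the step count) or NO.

  start: (λ.(λ.λ.2 0) (0 0 ((λ.1) (0 0)))) (λ.λ.1)
  [1] (λ.λ.(λ.λ.1) 0) ((λ.λ.1) (λ.λ.1) ((λ.λ.λ.1) ((λ.λ.1) (λ.λ.1))))
  [2] λ.(λ.λ.1) 0
  [3] λ.λ.1

Answer: YES — reaches normal form λ.λ.1 in 3 ≤ 6 steps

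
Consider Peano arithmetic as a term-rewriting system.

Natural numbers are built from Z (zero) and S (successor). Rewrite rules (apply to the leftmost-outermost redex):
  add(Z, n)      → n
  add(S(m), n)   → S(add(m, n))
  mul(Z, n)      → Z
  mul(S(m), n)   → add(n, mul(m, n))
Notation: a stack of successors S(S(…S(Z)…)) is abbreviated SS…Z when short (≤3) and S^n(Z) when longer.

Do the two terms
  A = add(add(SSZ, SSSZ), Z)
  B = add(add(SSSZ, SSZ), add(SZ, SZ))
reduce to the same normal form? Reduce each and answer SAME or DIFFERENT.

Answer: DIFFERENT — A ⇓ S^5(Z), B ⇓ S^7(Z)

Derivation:
Term A:
  start: add(add(SSZ, SSSZ), Z)
  [1] add(S(add(SZ, SSSZ)), Z)
  [2] S(add(add(SZ, SSSZ), Z))
  [3] S(add(S(add(Z, SSSZ)), Z))
  [4] S(S(add(add(Z, SSSZ), Z)))
  [5] S(S(add(SSSZ, Z)))
  [6] S(S(S(add(SSZ, Z))))
  [7] S(S(S(S(add(SZ, Z)))))
  [8] S(S(S(S(S(add(Z, Z))))))
  [9] S^5(Z)

Term B:
  start: add(add(SSSZ, SSZ), add(SZ, SZ))
  [1] add(S(add(SSZ, SSZ)), add(SZ, SZ))
  [2] S(add(add(SSZ, SSZ), add(SZ, SZ)))
  [3] S(add(S(add(SZ, SSZ)), add(SZ, SZ)))
  [4] S(S(add(add(SZ, SSZ), add(SZ, SZ))))
  [5] S(S(add(S(add(Z, SSZ)), add(SZ, SZ))))
  [6] S(S(S(add(add(Z, SSZ), add(SZ, SZ)))))
  [7] S(S(S(add(SSZ, add(SZ, SZ)))))
  [8] S(S(S(S(add(SZ, add(SZ, SZ))))))
  [9] S(S(S(S(S(add(Z, add(SZ, SZ)))))))
  [10] S(S(S(S(S(add(SZ, SZ))))))
  [11] S(S(S(S(S(S(add(Z, SZ)))))))
  [12] S^7(Z)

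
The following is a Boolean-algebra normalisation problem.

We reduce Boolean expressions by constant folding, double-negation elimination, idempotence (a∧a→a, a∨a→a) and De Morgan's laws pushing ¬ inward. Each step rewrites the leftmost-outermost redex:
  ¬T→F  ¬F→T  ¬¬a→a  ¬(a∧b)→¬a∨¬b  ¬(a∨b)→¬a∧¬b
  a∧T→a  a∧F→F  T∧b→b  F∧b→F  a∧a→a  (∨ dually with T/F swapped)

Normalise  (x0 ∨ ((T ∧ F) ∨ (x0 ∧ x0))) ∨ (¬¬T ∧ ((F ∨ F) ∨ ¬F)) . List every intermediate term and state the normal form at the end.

  start: (x0 ∨ ((T ∧ F) ∨ (x0 ∧ x0))) ∨ (¬¬T ∧ ((F ∨ F) ∨ ¬F))
  [1] (x0 ∨ (F ∨ (x0 ∧ x0))) ∨ (¬¬T ∧ ((F ∨ F) ∨ ¬F))
  [2] (x0 ∨ (x0 ∧ x0)) ∨ (¬¬T ∧ ((F ∨ F) ∨ ¬F))
  [3] (x0 ∨ x0) ∨ (¬¬T ∧ ((F ∨ F) ∨ ¬F))
  [4] x0 ∨ (¬¬T ∧ ((F ∨ F) ∨ ¬F))
  [5] x0 ∨ (T ∧ ((F ∨ F) ∨ ¬F))
  [6] x0 ∨ ((F ∨ F) ∨ ¬F)
  [7] x0 ∨ (F ∨ ¬F)
  [8] x0 ∨ ¬F
  [9] x0 ∨ T
  [10] T

Answer: normal form = T  (in 10 steps)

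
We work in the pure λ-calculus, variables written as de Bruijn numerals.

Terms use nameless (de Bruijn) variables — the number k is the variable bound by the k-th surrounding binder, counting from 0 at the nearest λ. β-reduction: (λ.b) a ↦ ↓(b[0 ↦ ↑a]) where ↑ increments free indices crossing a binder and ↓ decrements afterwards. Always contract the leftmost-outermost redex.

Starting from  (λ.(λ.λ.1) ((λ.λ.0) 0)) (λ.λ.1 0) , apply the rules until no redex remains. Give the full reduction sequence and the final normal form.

  start: (λ.(λ.λ.1) ((λ.λ.0) 0)) (λ.λ.1 0)
  [1] (λ.λ.1) ((λ.λ.0) (λ.λ.1 0))
  [2] λ.(λ.λ.0) (λ.λ.1 0)
  [3] λ.λ.0

Answer: normal form = λ.λ.0  (in 3 steps)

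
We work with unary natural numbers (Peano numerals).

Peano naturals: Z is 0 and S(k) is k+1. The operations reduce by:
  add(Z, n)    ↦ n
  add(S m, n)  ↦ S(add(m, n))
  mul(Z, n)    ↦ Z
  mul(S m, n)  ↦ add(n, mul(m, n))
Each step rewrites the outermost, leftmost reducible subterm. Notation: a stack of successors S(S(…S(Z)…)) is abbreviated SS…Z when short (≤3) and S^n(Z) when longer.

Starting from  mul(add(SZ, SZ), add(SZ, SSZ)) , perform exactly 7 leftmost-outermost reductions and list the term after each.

  start: mul(add(SZ, SZ), add(SZ, SSZ))
  [1] mul(S(add(Z, SZ)), add(SZ, SSZ))
  [2] add(add(SZ, SSZ), mul(add(Z, SZ), add(SZ, SSZ)))
  [3] add(S(add(Z, SSZ)), mul(add(Z, SZ), add(SZ, SSZ)))
  [4] S(add(add(Z, SSZ), mul(add(Z, SZ), add(SZ, SSZ))))
  [5] S(add(SSZ, mul(add(Z, SZ), add(SZ, SSZ))))
  [6] S(S(add(SZ, mul(add(Z, SZ), add(SZ, SSZ)))))
  [7] S(S(S(add(Z, mul(add(Z, SZ), add(SZ, SSZ))))))

Answer: after 7 steps: S(S(S(add(Z, mul(add(Z, SZ), add(SZ, SSZ))))))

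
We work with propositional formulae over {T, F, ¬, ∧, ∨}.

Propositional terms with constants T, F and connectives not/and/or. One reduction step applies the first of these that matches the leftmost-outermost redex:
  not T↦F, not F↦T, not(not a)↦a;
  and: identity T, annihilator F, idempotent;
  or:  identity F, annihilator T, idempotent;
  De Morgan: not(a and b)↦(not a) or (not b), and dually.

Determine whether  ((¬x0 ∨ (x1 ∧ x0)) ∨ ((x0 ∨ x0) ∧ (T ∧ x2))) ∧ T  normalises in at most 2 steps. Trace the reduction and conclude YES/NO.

  start: ((¬x0 ∨ (x1 ∧ x0)) ∨ ((x0 ∨ x0) ∧ (T ∧ x2))) ∧ T
  step 1: (¬x0 ∨ (x1 ∧ x0)) ∨ ((x0 ∨ x0) ∧ (T ∧ x2))
  step 2: (¬x0 ∨ (x1 ∧ x0)) ∨ (x0 ∧ (T ∧ x2))

Answer: NO — after 2 steps the term is (¬x0 ∨ (x1 ∧ x0)) ∨ (x0 ∧ (T ∧ x2)), not yet normal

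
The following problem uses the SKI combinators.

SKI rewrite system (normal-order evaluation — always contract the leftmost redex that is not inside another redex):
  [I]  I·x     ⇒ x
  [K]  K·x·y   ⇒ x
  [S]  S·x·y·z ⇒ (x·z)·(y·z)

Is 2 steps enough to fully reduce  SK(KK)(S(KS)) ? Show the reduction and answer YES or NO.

  start: SK(KK)(S(KS))
  [1] K(S(KS))(KK(S(KS)))
  [2] S(KS)

Answer: YES — reaches normal form S(KS) in 2 ≤ 2 steps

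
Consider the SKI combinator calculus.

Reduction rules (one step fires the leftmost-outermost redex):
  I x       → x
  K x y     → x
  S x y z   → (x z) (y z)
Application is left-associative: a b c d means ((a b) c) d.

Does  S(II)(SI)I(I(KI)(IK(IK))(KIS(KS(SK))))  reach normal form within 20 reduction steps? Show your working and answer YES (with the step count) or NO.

  start: S(II)(SI)I(I(KI)(IK(IK))(KIS(KS(SK))))
  [1] III(SII)(I(KI)(IK(IK))(KIS(KS(SK))))
  [2] II(SII)(I(KI)(IK(IK))(KIS(KS(SK))))
  [3] I(SII)(I(KI)(IK(IK))(KIS(KS(SK))))
  [4] SII(I(KI)(IK(IK))(KIS(KS(SK))))
  [5] I(I(KI)(IK(IK))(KIS(KS(SK))))(I(I(KI)(IK(IK))(KIS(KS(SK)))))
  [6] I(KI)(IK(IK))(KIS(KS(SK)))(I(I(KI)(IK(IK))(KIS(KS(SK)))))
  [7] KI(IK(IK))(KIS(KS(SK)))(I(I(KI)(IK(IK))(KIS(KS(SK)))))
  [8] I(KIS(KS(SK)))(I(I(KI)(IK(IK))(KIS(KS(SK)))))
  [9] KIS(KS(SK))(I(I(KI)(IK(IK))(KIS(KS(SK)))))
  [10] I(KS(SK))(I(I(KI)(IK(IK))(KIS(KS(SK)))))
  [11] KS(SK)(I(I(KI)(IK(IK))(KIS(KS(SK)))))
  [12] S(I(I(KI)(IK(IK))(KIS(KS(SK)))))
  [13] S(I(KI)(IK(IK))(KIS(KS(SK))))
  [14] S(KI(IK(IK))(KIS(KS(SK))))
  [15] S(I(KIS(KS(SK))))
  [16] S(KIS(KS(SK)))
  [17] S(I(KS(SK)))
  [18] S(KS(SK))
  [19] SS

Answer: YES — reaches normal form SS in 19 ≤ 20 steps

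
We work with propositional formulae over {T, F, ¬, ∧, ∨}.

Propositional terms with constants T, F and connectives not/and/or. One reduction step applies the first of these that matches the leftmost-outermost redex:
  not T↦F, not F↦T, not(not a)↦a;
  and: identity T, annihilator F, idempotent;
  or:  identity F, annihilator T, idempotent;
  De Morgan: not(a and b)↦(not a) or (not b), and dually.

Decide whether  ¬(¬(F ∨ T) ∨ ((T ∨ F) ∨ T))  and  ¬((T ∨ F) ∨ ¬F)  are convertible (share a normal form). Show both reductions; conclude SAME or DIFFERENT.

Answer: SAME — A ⇓ F, B ⇓ F

Working:
Term A:
  start: ¬(¬(F ∨ T) ∨ ((T ∨ F) ∨ T))
  →1  ¬¬(F ∨ T) ∧ ¬((T ∨ F) ∨ T)
  →2  (F ∨ T) ∧ ¬((T ∨ F) ∨ T)
  →3  T ∧ ¬((T ∨ F) ∨ T)
  →4  ¬((T ∨ F) ∨ T)
  →5  ¬(T ∨ F) ∧ ¬T
  →6  (¬T ∧ ¬F) ∧ ¬T
  →7  (F ∧ ¬F) ∧ ¬T
  →8  F ∧ ¬T
  →9  F

Term B:
  start: ¬((T ∨ F) ∨ ¬F)
  →1  ¬(T ∨ F) ∧ ¬¬F
  →2  (¬T ∧ ¬F) ∧ ¬¬F
  →3  (F ∧ ¬F) ∧ ¬¬F
  →4  F ∧ ¬¬F
  →5  F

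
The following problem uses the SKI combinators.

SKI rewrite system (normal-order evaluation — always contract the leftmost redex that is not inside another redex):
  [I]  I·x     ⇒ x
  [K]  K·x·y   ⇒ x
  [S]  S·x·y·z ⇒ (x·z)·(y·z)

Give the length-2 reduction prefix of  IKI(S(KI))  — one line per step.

Answer: after 2 steps: I

Working:
  start: IKI(S(KI))
  step 1: KI(S(KI))
  step 2: I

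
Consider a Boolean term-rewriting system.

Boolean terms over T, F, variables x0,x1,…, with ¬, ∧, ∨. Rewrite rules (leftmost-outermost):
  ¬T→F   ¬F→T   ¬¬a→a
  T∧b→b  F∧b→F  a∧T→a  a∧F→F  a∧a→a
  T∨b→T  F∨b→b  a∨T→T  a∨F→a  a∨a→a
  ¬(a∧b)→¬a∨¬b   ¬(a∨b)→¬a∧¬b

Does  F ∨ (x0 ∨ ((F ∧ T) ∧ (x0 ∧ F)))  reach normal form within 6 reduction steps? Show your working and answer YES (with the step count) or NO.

  start: F ∨ (x0 ∨ ((F ∧ T) ∧ (x0 ∧ F)))
  →1  x0 ∨ ((F ∧ T) ∧ (x0 ∧ F))
  →2  x0 ∨ (F ∧ (x0 ∧ F))
  →3  x0 ∨ F
  →4  x0

Answer: YES — reaches normal form x0 in 4 ≤ 6 steps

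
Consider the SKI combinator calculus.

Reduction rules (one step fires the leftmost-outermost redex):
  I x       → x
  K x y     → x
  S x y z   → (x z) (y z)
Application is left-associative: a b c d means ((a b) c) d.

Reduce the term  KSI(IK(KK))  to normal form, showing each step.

  start: KSI(IK(KK))
  →1  S(IK(KK))
  →2  S(K(KK))

Answer: normal form = S(K(KK))  (in 2 steps)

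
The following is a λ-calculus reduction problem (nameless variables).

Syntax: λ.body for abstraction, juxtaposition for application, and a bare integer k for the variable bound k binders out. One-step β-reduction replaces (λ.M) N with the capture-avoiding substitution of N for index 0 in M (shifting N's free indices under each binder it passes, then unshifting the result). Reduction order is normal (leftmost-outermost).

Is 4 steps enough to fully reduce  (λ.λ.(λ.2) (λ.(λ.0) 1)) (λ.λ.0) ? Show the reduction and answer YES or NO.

  start: (λ.λ.(λ.2) (λ.(λ.0) 1)) (λ.λ.0)
  step 1: λ.(λ.λ.λ.0) (λ.(λ.0) 1)
  step 2: λ.λ.λ.0

Answer: YES — reaches normal form λ.λ.λ.0 in 2 ≤ 4 steps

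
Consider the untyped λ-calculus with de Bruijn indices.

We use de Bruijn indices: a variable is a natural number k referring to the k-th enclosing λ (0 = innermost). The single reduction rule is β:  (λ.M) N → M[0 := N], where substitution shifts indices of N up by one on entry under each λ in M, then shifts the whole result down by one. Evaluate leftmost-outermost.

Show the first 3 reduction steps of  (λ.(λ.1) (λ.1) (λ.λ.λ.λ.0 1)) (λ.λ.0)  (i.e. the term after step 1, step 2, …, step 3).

Answer: after 3 steps: λ.0

Derivation:
  start: (λ.(λ.1) (λ.1) (λ.λ.λ.λ.0 1)) (λ.λ.0)
  [1] (λ.λ.λ.0) (λ.λ.λ.0) (λ.λ.λ.λ.0 1)
  [2] (λ.λ.0) (λ.λ.λ.λ.0 1)
  [3] λ.0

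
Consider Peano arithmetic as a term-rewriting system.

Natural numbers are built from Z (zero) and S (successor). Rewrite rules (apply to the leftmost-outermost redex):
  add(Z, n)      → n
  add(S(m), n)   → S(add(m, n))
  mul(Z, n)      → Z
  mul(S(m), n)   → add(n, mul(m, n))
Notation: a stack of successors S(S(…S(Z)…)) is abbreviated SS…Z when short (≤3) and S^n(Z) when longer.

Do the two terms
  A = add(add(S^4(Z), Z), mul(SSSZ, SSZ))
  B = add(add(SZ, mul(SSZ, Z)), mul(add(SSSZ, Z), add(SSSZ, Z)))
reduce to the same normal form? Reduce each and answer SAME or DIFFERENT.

Term A:
  start: add(add(S^4(Z), Z), mul(SSSZ, SSZ))
  [1] add(S(add(SSSZ, Z)), mul(SSSZ, SSZ))
  [2] S(add(add(SSSZ, Z), mul(SSSZ, SSZ)))
  [3] S(add(S(add(SSZ, Z)), mul(SSSZ, SSZ)))
  [4] S(S(add(add(SSZ, Z), mul(SSSZ, SSZ))))
  [5] S(S(add(S(add(SZ, Z)), mul(SSSZ, SSZ))))
  [6] S(S(S(add(add(SZ, Z), mul(SSSZ, SSZ)))))
  [7] S(S(S(add(S(add(Z, Z)), mul(SSSZ, SSZ)))))
  [8] S(S(S(S(add(add(Z, Z), mul(SSSZ, SSZ))))))
  [9] S(S(S(S(add(Z, mul(SSSZ, SSZ))))))
  [10] S(S(S(S(mul(SSSZ, SSZ)))))
  [11] S(S(S(S(add(SSZ, mul(SSZ, SSZ))))))
  [12] S(S(S(S(S(add(SZ, mul(SSZ, SSZ)))))))
  [13] S(S(S(S(S(S(add(Z, mul(SSZ, SSZ))))))))
  [14] S(S(S(S(S(S(mul(SSZ, SSZ)))))))
  [15] S(S(S(S(S(S(add(SSZ, mul(SZ, SSZ))))))))
  [16] S(S(S(S(S(S(S(add(SZ, mul(SZ, SSZ)))))))))
  [17] S(S(S(S(S(S(S(S(add(Z, mul(SZ, SSZ))))))))))
  [18] S(S(S(S(S(S(S(S(mul(SZ, SSZ)))))))))
  [19] S(S(S(S(S(S(S(S(add(SSZ, mul(Z, SSZ))))))))))
  [20] S(S(S(S(S(S(S(S(S(add(SZ, mul(Z, SSZ)))))))))))
  [21] S(S(S(S(S(S(S(S(S(S(add(Z, mul(Z, SSZ))))))))))))
  [22] S(S(S(S(S(S(S(S(S(S(mul(Z, SSZ)))))))))))
  [23] S^10(Z)

Term B:
  start: add(add(SZ, mul(SSZ, Z)), mul(add(SSSZ, Z), add(SSSZ, Z)))
  [1] add(S(add(Z, mul(SSZ, Z))), mul(add(SSSZ, Z), add(SSSZ, Z)))
  [2] S(add(add(Z, mul(SSZ, Z)), mul(add(SSSZ, Z), add(SSSZ, Z))))
  [3] S(add(mul(SSZ, Z), mul(add(SSSZ, Z), add(SSSZ, Z))))
  [4] S(add(add(Z, mul(SZ, Z)), mul(add(SSSZ, Z), add(SSSZ, Z))))
  [5] S(add(mul(SZ, Z), mul(add(SSSZ, Z), add(SSSZ, Z))))
  [6] S(add(add(Z, mul(Z, Z)), mul(add(SSSZ, Z), add(SSSZ, Z))))
  [7] S(add(mul(Z, Z), mul(add(SSSZ, Z), add(SSSZ, Z))))
  [8] S(add(Z, mul(add(SSSZ, Z), add(SSSZ, Z))))
  [9] S(mul(add(SSSZ, Z), add(SSSZ, Z)))
  [10] S(mul(S(add(SSZ, Z)), add(SSSZ, Z)))
  [11] S(add(add(SSSZ, Z), mul(add(SSZ, Z), add(SSSZ, Z))))
  [12] S(add(S(add(SSZ, Z)), mul(add(SSZ, Z), add(SSSZ, Z))))
  [13] S(S(add(add(SSZ, Z), mul(add(SSZ, Z), add(SSSZ, Z)))))
  [14] S(S(add(S(add(SZ, Z)), mul(add(SSZ, Z), add(SSSZ, Z)))))
  [15] S(S(S(add(add(SZ, Z), mul(add(SSZ, Z), add(SSSZ, Z))))))
  [16] S(S(S(add(S(add(Z, Z)), mul(add(SSZ, Z), add(SSSZ, Z))))))
  [17] S(S(S(S(add(add(Z, Z), mul(add(SSZ, Z), add(SSSZ, Z)))))))
  [18] S(S(S(S(add(Z, mul(add(SSZ, Z), add(SSSZ, Z)))))))
  [19] S(S(S(S(mul(add(SSZ, Z), add(SSSZ, Z))))))
  [20] S(S(S(S(mul(S(add(SZ, Z)), add(SSSZ, Z))))))
  [21] S(S(S(S(add(add(SSSZ, Z), mul(add(SZ, Z), add(SSSZ, Z)))))))
  [22] S(S(S(S(add(S(add(SSZ, Z)), mul(add(SZ, Z), add(SSSZ, Z)))))))
  [23] S(S(S(S(S(add(add(SSZ, Z), mul(add(SZ, Z), add(SSSZ, Z))))))))
  [24] S(S(S(S(S(add(S(add(SZ, Z)), mul(add(SZ, Z), add(SSSZ, Z))))))))
  [25] S(S(S(S(S(S(add(add(SZ, Z), mul(add(SZ, Z), add(SSSZ, Z)))))))))
  [26] S(S(S(S(S(S(add(S(add(Z, Z)), mul(add(SZ, Z), add(SSSZ, Z)))))))))
  [27] S(S(S(S(S(S(S(add(add(Z, Z), mul(add(SZ, Z), add(SSSZ, Z))))))))))
  [28] S(S(S(S(S(S(S(add(Z, mul(add(SZ, Z), add(SSSZ, Z))))))))))
  [29] S(S(S(S(S(S(S(mul(add(SZ, Z), add(SSSZ, Z)))))))))
  [30] S(S(S(S(S(S(S(mul(S(add(Z, Z)), add(SSSZ, Z)))))))))
  [31] S(S(S(S(S(S(S(add(add(SSSZ, Z), mul(add(Z, Z), add(SSSZ, Z))))))))))
  [32] S(S(S(S(S(S(S(add(S(add(SSZ, Z)), mul(add(Z, Z), add(SSSZ, Z))))))))))
  [33] S(S(S(S(S(S(S(S(add(add(SSZ, Z), mul(add(Z, Z), add(SSSZ, Z)))))))))))
  [34] S(S(S(S(S(S(S(S(add(S(add(SZ, Z)), mul(add(Z, Z), add(SSSZ, Z)))))))))))
  [35] S(S(S(S(S(S(S(S(S(add(add(SZ, Z), mul(add(Z, Z), add(SSSZ, Z))))))))))))
  [36] S(S(S(S(S(S(S(S(S(add(S(add(Z, Z)), mul(add(Z, Z), add(SSSZ, Z))))))))))))
  [37] S(S(S(S(S(S(S(S(S(S(add(add(Z, Z), mul(add(Z, Z), add(SSSZ, Z)))))))))))))
  [38] S(S(S(S(S(S(S(S(S(S(add(Z, mul(add(Z, Z), add(SSSZ, Z)))))))))))))
  [39] S(S(S(S(S(S(S(S(S(S(mul(add(Z, Z), add(SSSZ, Z))))))))))))
  [40] S(S(S(S(S(S(S(S(S(S(mul(Z, add(SSSZ, Z))))))))))))
  [41] S^10(Z)

Answer: SAME — A ⇓ S^10(Z), B ⇓ S^10(Z)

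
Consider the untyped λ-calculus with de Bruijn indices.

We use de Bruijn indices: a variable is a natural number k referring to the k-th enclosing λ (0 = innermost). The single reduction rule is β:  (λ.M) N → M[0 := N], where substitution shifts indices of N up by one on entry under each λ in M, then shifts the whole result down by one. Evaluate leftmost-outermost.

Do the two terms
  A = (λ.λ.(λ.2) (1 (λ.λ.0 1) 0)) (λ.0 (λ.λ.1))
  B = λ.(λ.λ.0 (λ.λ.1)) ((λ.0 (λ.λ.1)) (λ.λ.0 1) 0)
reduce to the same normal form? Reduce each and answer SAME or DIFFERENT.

Answer: SAME — A ⇓ λ.λ.0 (λ.λ.1), B ⇓ λ.λ.0 (λ.λ.1)

Working:
Term A:
  start: (λ.λ.(λ.2) (1 (λ.λ.0 1) 0)) (λ.0 (λ.λ.1))
  [1] λ.(λ.λ.0 (λ.λ.1)) ((λ.0 (λ.λ.1)) (λ.λ.0 1) 0)
  [2] λ.λ.0 (λ.λ.1)

Term B:
  start: λ.(λ.λ.0 (λ.λ.1)) ((λ.0 (λ.λ.1)) (λ.λ.0 1) 0)
  [1] λ.λ.0 (λ.λ.1)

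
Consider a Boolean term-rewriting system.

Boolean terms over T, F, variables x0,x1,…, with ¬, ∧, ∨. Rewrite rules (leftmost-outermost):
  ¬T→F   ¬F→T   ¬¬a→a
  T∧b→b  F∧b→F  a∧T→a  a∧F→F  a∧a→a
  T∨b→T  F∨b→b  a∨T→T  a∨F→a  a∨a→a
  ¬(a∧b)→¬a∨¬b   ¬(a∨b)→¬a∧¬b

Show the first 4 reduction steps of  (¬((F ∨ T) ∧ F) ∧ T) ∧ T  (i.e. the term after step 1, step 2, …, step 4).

Answer: after 4 steps: (¬F ∧ ¬T) ∨ ¬F

Working:
  start: (¬((F ∨ T) ∧ F) ∧ T) ∧ T
  step 1: ¬((F ∨ T) ∧ F) ∧ T
  step 2: ¬((F ∨ T) ∧ F)
  step 3: ¬(F ∨ T) ∨ ¬F
  step 4: (¬F ∧ ¬T) ∨ ¬F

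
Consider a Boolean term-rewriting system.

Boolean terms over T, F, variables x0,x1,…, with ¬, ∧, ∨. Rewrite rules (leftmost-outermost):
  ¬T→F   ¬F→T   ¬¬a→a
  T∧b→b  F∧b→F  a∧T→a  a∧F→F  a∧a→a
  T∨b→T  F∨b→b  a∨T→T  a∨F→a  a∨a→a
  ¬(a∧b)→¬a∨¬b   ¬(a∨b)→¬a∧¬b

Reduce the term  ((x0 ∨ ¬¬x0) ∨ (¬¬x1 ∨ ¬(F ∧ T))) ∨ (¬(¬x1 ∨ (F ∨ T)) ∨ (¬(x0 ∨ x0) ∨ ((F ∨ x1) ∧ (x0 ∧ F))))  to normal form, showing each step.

Answer: normal form = T  (in 9 steps)

Working:
  start: ((x0 ∨ ¬¬x0) ∨ (¬¬x1 ∨ ¬(F ∧ T))) ∨ (¬(¬x1 ∨ (F ∨ T)) ∨ (¬(x0 ∨ x0) ∨ ((F ∨ x1) ∧ (x0 ∧ F))))
  [1] ((x0 ∨ x0) ∨ (¬¬x1 ∨ ¬(F ∧ T))) ∨ (¬(¬x1 ∨ (F ∨ T)) ∨ (¬(x0 ∨ x0) ∨ ((F ∨ x1) ∧ (x0 ∧ F))))
  [2] (x0 ∨ (¬¬x1 ∨ ¬(F ∧ T))) ∨ (¬(¬x1 ∨ (F ∨ T)) ∨ (¬(x0 ∨ x0) ∨ ((F ∨ x1) ∧ (x0 ∧ F))))
  [3] (x0 ∨ (x1 ∨ ¬(F ∧ T))) ∨ (¬(¬x1 ∨ (F ∨ T)) ∨ (¬(x0 ∨ x0) ∨ ((F ∨ x1) ∧ (x0 ∧ F))))
  [4] (x0 ∨ (x1 ∨ (¬F ∨ ¬T))) ∨ (¬(¬x1 ∨ (F ∨ T)) ∨ (¬(x0 ∨ x0) ∨ ((F ∨ x1) ∧ (x0 ∧ F))))
  [5] (x0 ∨ (x1 ∨ (T ∨ ¬T))) ∨ (¬(¬x1 ∨ (F ∨ T)) ∨ (¬(x0 ∨ x0) ∨ ((F ∨ x1) ∧ (x0 ∧ F))))
  [6] (x0 ∨ (x1 ∨ T)) ∨ (¬(¬x1 ∨ (F ∨ T)) ∨ (¬(x0 ∨ x0) ∨ ((F ∨ x1) ∧ (x0 ∧ F))))
  [7] (x0 ∨ T) ∨ (¬(¬x1 ∨ (F ∨ T)) ∨ (¬(x0 ∨ x0) ∨ ((F ∨ x1) ∧ (x0 ∧ F))))
  [8] T ∨ (¬(¬x1 ∨ (F ∨ T)) ∨ (¬(x0 ∨ x0) ∨ ((F ∨ x1) ∧ (x0 ∧ F))))
  [9] T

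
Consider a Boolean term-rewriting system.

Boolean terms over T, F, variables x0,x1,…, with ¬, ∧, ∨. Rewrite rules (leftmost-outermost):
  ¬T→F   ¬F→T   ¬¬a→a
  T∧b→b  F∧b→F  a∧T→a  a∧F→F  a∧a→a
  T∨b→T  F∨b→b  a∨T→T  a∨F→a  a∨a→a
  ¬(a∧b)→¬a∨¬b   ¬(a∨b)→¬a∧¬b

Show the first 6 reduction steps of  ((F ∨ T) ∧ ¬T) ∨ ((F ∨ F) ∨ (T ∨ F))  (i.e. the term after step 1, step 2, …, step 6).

  start: ((F ∨ T) ∧ ¬T) ∨ ((F ∨ F) ∨ (T ∨ F))
  [1] (T ∧ ¬T) ∨ ((F ∨ F) ∨ (T ∨ F))
  [2] ¬T ∨ ((F ∨ F) ∨ (T ∨ F))
  [3] F ∨ ((F ∨ F) ∨ (T ∨ F))
  [4] (F ∨ F) ∨ (T ∨ F)
  [5] F ∨ (T ∨ F)
  [6] T ∨ F

Answer: after 6 steps: T ∨ F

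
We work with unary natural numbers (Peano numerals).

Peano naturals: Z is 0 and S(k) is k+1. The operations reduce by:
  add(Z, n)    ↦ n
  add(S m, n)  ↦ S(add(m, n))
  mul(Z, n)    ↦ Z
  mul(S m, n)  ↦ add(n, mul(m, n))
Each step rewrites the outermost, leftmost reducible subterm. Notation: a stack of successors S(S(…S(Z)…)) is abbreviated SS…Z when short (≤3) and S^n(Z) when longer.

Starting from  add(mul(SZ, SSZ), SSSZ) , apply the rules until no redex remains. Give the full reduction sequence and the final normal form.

Answer: normal form = S^5(Z)  (in 8 steps)

Working:
  start: add(mul(SZ, SSZ), SSSZ)
  →1  add(add(SSZ, mul(Z, SSZ)), SSSZ)
  →2  add(S(add(SZ, mul(Z, SSZ))), SSSZ)
  →3  S(add(add(SZ, mul(Z, SSZ)), SSSZ))
  →4  S(add(S(add(Z, mul(Z, SSZ))), SSSZ))
  →5  S(S(add(add(Z, mul(Z, SSZ)), SSSZ)))
  →6  S(S(add(mul(Z, SSZ), SSSZ)))
  →7  S(S(add(Z, SSSZ)))
  →8  S^5(Z)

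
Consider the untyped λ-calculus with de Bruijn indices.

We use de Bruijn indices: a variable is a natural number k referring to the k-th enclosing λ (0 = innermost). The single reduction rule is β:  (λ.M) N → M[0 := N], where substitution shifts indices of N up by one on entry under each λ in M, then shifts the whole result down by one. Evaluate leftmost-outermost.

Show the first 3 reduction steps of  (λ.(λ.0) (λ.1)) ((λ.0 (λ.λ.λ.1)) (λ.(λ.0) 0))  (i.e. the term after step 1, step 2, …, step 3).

  start: (λ.(λ.0) (λ.1)) ((λ.0 (λ.λ.λ.1)) (λ.(λ.0) 0))
  →1  (λ.0) (λ.(λ.0 (λ.λ.λ.1)) (λ.(λ.0) 0))
  →2  λ.(λ.0 (λ.λ.λ.1)) (λ.(λ.0) 0)
  →3  λ.(λ.(λ.0) 0) (λ.λ.λ.1)

Answer: after 3 steps: λ.(λ.(λ.0) 0) (λ.λ.λ.1)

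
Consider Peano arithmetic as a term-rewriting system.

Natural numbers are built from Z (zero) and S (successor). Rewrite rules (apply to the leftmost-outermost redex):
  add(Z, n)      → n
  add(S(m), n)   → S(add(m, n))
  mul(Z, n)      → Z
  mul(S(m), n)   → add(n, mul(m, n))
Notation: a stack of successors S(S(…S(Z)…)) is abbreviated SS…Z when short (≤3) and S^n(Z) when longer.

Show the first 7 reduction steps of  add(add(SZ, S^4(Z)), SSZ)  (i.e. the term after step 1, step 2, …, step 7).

Answer: after 7 steps: S(S(S(S(S(add(Z, SSZ))))))

Reduction:
  start: add(add(SZ, S^4(Z)), SSZ)
  →1  add(S(add(Z, S^4(Z))), SSZ)
  →2  S(add(add(Z, S^4(Z)), SSZ))
  →3  S(add(S^4(Z), SSZ))
  →4  S(S(add(SSSZ, SSZ)))
  →5  S(S(S(add(SSZ, SSZ))))
  →6  S(S(S(S(add(SZ, SSZ)))))
  →7  S(S(S(S(S(add(Z, SSZ))))))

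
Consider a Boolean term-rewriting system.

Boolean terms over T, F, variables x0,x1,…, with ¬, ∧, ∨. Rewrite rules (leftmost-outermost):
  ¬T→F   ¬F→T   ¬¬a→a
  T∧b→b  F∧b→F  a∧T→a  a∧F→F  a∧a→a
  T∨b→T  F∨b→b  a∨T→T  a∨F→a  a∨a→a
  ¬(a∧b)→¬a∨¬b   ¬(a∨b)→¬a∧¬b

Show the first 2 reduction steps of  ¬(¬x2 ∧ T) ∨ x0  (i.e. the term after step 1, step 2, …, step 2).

Answer: after 2 steps: (x2 ∨ ¬T) ∨ x0

Working:
  start: ¬(¬x2 ∧ T) ∨ x0
  [1] (¬¬x2 ∨ ¬T) ∨ x0
  [2] (x2 ∨ ¬T) ∨ x0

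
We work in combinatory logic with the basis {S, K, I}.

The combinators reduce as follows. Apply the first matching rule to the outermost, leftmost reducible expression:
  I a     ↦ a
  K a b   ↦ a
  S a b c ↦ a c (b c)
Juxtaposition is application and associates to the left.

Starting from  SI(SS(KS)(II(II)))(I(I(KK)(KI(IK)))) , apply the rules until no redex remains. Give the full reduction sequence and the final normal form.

Answer: normal form = K(K(SK))  (in 18 steps)

Reduction:
  start: SI(SS(KS)(II(II)))(I(I(KK)(KI(IK))))
  →1  I(I(I(KK)(KI(IK))))(SS(KS)(II(II))(I(I(KK)(KI(IK)))))
  →2  I(I(KK)(KI(IK)))(SS(KS)(II(II))(I(I(KK)(KI(IK)))))
  →3  I(KK)(KI(IK))(SS(KS)(II(II))(I(I(KK)(KI(IK)))))
  →4  KK(KI(IK))(SS(KS)(II(II))(I(I(KK)(KI(IK)))))
  →5  K(SS(KS)(II(II))(I(I(KK)(KI(IK)))))
  →6  K(S(II(II))(KS(II(II)))(I(I(KK)(KI(IK)))))
  →7  K(II(II)(I(I(KK)(KI(IK))))(KS(II(II))(I(I(KK)(KI(IK))))))
  →8  K(I(II)(I(I(KK)(KI(IK))))(KS(II(II))(I(I(KK)(KI(IK))))))
  →9  K(II(I(I(KK)(KI(IK))))(KS(II(II))(I(I(KK)(KI(IK))))))
  →10  K(I(I(I(KK)(KI(IK))))(KS(II(II))(I(I(KK)(KI(IK))))))
  →11  K(I(I(KK)(KI(IK)))(KS(II(II))(I(I(KK)(KI(IK))))))
  →12  K(I(KK)(KI(IK))(KS(II(II))(I(I(KK)(KI(IK))))))
  →13  K(KK(KI(IK))(KS(II(II))(I(I(KK)(KI(IK))))))
  →14  K(K(KS(II(II))(I(I(KK)(KI(IK))))))
  →15  K(K(S(I(I(KK)(KI(IK))))))
  →16  K(K(S(I(KK)(KI(IK)))))
  →17  K(K(S(KK(KI(IK)))))
  →18  K(K(SK))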